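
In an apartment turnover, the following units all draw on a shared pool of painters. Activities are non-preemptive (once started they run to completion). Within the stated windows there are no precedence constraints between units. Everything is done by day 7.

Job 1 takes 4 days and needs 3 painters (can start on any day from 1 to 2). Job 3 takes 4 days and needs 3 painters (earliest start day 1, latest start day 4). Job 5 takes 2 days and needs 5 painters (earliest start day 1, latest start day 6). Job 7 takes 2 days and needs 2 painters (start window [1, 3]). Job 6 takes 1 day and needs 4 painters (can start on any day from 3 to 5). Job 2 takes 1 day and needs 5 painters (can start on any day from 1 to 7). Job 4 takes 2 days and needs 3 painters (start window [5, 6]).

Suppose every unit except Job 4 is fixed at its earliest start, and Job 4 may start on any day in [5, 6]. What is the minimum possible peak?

Job 4@5: d1:18  d2:13  d3:10  d4:6  d5:3  d6:3  d7:0 → peak 18
Job 4@6: d1:18  d2:13  d3:10  d4:6  d5:0  d6:3  d7:3 → peak 18
Best is Job 4@5, peak 18.

18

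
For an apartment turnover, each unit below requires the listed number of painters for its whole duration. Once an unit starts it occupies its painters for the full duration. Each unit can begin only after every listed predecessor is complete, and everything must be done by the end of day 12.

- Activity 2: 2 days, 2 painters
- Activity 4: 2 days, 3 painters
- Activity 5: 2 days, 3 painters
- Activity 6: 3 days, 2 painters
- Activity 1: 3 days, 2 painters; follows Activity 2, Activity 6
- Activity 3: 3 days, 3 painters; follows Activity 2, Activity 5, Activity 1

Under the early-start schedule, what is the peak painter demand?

Early-start schedule: Activity 2@1, Activity 4@1, Activity 5@1, Activity 6@1, Activity 1@4, Activity 3@7.
Load per day: day 1: 10, day 2: 10, day 3: 2, day 4: 2, day 5: 2, day 6: 2, day 7: 3, day 8: 3, day 9: 3, day 10: 0, day 11: 0, day 12: 0.
Peak is 10.

10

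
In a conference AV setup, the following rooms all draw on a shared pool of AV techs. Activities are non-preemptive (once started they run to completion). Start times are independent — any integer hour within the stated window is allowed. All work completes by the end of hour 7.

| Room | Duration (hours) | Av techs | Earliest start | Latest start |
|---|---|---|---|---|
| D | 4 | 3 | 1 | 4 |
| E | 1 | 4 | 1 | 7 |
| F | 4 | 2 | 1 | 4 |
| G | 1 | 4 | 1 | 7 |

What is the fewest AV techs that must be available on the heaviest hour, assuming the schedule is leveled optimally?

5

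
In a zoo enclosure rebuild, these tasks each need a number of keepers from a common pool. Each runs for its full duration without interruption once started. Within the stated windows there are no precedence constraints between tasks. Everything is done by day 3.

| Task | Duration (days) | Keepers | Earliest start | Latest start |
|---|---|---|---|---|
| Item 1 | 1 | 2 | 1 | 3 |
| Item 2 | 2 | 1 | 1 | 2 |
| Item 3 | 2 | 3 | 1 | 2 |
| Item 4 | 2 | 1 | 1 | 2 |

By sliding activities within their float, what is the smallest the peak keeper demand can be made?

Early-start (Item 1@1, Item 2@1, Item 3@1, Item 4@1) gives peak 7: d1:7  d2:5  d3:0.
Shift Item 3→2.
Schedule Item 1@1, Item 2@1, Item 3@2, Item 4@1: d1:4  d2:5  d3:3 — peak 5.
No arrangement of the 24 feasible schedules does better.

5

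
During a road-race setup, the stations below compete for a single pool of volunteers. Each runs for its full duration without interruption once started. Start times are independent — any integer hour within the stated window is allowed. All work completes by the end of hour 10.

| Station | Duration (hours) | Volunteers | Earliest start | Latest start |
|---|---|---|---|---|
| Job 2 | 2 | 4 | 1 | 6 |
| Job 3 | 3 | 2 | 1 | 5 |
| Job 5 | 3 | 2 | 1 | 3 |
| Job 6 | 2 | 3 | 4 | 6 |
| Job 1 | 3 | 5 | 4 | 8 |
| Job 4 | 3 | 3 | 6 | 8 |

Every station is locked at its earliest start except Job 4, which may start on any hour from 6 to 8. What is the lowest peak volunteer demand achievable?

Job 4@6: h1:8  h2:8  h3:4  h4:8  h5:8  h6:8  h7:3  h8:3  h9:0  h10:0 → peak 8
Job 4@7: h1:8  h2:8  h3:4  h4:8  h5:8  h6:5  h7:3  h8:3  h9:3  h10:0 → peak 8
Job 4@8: h1:8  h2:8  h3:4  h4:8  h5:8  h6:5  h7:0  h8:3  h9:3  h10:3 → peak 8
Best is Job 4@6, peak 8.

8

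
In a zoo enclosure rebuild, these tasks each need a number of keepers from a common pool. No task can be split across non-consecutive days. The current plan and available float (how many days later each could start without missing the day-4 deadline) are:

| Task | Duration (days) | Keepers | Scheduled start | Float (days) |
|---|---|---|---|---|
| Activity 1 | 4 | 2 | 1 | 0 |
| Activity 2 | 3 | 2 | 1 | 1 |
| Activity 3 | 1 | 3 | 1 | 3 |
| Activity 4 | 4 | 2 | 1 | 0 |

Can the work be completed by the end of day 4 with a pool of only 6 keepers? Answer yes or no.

Total keeper-days = 25; over 4 days the average is 25/4 > 6, so some day must exceed 6.

no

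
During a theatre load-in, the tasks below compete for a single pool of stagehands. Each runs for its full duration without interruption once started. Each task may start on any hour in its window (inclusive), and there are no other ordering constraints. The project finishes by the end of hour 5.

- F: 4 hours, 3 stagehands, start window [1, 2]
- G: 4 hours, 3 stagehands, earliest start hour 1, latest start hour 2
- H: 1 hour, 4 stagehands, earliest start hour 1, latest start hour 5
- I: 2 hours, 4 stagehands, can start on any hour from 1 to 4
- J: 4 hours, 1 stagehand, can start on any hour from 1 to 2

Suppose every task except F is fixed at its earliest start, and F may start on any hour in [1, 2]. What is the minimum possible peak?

12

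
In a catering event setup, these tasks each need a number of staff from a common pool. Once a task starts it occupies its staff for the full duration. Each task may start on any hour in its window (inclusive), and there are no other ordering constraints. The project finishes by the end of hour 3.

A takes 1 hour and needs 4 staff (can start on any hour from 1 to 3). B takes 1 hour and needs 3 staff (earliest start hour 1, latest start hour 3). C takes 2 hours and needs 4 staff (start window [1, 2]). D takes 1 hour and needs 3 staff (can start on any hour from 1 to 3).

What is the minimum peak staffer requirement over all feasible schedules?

Early-start (A@1, B@1, C@1, D@1) gives peak 14: h1:14  h2:4  h3:0.
Shift C→2, D→2.
Schedule A@1, B@1, C@2, D@2: h1:7  h2:7  h3:4 — peak 7.

7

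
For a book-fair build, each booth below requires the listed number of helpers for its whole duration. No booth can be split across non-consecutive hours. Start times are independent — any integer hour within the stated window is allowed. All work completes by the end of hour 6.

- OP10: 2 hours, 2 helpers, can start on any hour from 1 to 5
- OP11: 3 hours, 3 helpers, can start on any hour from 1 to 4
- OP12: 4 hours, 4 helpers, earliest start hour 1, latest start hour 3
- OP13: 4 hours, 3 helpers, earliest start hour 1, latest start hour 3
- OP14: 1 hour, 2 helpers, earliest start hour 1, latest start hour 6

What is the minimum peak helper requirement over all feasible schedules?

10

Early-start (OP10@1, OP11@1, OP12@1, OP13@1, OP14@1) gives peak 14: h1:14  h2:12  h3:10  h4:7  h5:0  h6:0.
Shift OP13→3, OP14→4.
Schedule OP10@1, OP11@1, OP12@1, OP13@3, OP14@4: h1:9  h2:9  h3:10  h4:9  h5:3  h6:3 — peak 10.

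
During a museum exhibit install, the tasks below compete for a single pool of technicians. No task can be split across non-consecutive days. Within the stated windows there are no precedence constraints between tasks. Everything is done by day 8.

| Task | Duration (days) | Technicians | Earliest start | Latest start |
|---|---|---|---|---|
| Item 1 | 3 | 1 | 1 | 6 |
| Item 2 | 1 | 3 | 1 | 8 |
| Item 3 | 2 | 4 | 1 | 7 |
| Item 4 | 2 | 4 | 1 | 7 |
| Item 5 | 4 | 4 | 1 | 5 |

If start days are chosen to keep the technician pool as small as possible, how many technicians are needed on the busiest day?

7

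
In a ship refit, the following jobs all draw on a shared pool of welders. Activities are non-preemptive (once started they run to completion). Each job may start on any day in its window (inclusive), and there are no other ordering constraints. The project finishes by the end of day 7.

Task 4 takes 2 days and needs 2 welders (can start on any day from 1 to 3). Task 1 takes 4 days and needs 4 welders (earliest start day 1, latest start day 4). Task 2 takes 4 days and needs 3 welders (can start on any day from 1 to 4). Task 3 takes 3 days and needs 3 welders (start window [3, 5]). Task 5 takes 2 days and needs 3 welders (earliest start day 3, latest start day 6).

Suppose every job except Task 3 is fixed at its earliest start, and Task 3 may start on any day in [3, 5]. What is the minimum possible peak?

Task 3@3: d1:9  d2:9  d3:13  d4:13  d5:3  d6:0  d7:0 → peak 13
Task 3@4: d1:9  d2:9  d3:10  d4:13  d5:3  d6:3  d7:0 → peak 13
Task 3@5: d1:9  d2:9  d3:10  d4:10  d5:3  d6:3  d7:3 → peak 10
Best is Task 3@5, peak 10.

10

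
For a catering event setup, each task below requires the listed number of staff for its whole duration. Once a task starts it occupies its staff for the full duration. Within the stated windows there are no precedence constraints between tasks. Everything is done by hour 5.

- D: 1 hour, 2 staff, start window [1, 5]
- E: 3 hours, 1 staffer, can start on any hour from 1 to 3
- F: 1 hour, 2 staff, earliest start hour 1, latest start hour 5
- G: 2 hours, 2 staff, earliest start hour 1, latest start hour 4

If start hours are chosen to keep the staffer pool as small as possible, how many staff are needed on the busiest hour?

Early-start (D@1, E@1, F@1, G@1) gives peak 7: h1:7  h2:3  h3:1  h4:0  h5:0.
Shift F→2, G→3.
Schedule D@1, E@1, F@2, G@3: h1:3  h2:3  h3:3  h4:2  h5:0 — peak 3.
Total staffer-hours = 11 over 5 hours ⇒ peak ≥ ⌈11/5⌉ = 3, so 3 is optimal.

3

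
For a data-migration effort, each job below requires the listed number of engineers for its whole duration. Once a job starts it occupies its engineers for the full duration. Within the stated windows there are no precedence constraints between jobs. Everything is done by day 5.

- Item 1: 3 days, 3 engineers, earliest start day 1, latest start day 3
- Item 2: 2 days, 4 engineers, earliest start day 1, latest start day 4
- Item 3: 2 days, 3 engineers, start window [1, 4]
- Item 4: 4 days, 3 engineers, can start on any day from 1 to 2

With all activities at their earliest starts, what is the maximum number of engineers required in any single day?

13

Early-start schedule: Item 1@1, Item 2@1, Item 3@1, Item 4@1.
Load per day: day 1: 13, day 2: 13, day 3: 6, day 4: 3, day 5: 0.
Peak is 13.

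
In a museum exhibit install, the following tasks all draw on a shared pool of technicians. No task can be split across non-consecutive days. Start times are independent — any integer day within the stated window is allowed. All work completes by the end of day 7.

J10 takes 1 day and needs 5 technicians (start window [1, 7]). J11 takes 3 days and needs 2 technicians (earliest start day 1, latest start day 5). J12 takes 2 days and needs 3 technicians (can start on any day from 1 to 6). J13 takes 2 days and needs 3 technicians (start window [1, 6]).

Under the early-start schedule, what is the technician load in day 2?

At early start, day 2 has: J11, J12, J13.
Demand: 2 + 3 + 3 = 8.

8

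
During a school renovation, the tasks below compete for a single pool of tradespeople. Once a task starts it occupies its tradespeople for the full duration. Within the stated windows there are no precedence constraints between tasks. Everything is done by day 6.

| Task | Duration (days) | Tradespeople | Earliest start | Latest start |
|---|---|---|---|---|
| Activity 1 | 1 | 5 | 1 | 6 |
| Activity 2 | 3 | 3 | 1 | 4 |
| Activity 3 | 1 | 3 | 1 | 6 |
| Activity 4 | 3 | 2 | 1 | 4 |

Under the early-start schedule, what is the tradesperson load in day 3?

At early start, day 3 has: Activity 2, Activity 4.
Demand: 3 + 2 = 5.

5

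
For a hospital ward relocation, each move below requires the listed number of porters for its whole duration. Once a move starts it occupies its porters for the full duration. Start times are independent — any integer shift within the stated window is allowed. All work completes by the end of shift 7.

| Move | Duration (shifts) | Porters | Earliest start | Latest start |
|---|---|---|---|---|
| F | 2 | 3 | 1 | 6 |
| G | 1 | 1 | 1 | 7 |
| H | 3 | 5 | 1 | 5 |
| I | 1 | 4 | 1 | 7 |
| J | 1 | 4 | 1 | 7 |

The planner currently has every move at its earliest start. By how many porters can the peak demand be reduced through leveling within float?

Early-start peak: s1:17  s2:8  s3:5  s4:0  s5:0  s6:0  s7:0 ⇒ 17.
Leveled (F@1, G@1, H@3, I@6, J@7): s1:4  s2:3  s3:5  s4:5  s5:5  s6:4  s7:4 ⇒ 5.
Reduction 17 − 5 = 12.

12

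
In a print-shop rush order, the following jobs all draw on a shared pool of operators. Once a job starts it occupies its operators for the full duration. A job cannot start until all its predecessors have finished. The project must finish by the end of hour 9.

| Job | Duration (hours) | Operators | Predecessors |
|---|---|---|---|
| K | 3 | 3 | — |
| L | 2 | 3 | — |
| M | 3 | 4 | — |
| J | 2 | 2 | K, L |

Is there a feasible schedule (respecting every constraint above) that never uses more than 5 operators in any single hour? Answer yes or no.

no

The minimum achievable peak is 6; 5 < 6, so no feasible schedule stays within the cap.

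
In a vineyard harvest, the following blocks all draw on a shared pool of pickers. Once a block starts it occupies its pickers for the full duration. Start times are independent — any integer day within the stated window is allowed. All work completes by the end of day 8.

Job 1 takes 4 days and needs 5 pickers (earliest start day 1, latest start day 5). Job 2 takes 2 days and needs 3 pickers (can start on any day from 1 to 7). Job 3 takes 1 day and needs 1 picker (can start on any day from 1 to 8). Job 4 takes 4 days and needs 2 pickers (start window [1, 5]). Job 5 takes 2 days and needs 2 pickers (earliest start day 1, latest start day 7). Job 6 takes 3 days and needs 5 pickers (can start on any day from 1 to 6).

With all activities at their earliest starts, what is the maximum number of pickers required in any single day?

Early-start schedule: Job 1@1, Job 2@1, Job 3@1, Job 4@1, Job 5@1, Job 6@1.
Load per day: day 1: 18, day 2: 17, day 3: 12, day 4: 7, day 5: 0, day 6: 0, day 7: 0, day 8: 0.
Peak is 18.

18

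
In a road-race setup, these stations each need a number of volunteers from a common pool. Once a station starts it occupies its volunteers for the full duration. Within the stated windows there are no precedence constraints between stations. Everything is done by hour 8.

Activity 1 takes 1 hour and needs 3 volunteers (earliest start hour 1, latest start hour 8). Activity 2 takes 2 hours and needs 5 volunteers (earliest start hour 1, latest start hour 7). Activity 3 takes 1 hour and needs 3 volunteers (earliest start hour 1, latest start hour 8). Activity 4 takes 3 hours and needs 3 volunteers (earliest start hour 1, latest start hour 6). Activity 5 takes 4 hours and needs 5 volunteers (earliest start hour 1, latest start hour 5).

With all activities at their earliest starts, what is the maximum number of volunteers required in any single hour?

19

Early-start schedule: Activity 1@1, Activity 2@1, Activity 3@1, Activity 4@1, Activity 5@1.
Load per hour: hour 1: 19, hour 2: 13, hour 3: 8, hour 4: 5, hour 5: 0, hour 6: 0, hour 7: 0, hour 8: 0.
Peak is 19.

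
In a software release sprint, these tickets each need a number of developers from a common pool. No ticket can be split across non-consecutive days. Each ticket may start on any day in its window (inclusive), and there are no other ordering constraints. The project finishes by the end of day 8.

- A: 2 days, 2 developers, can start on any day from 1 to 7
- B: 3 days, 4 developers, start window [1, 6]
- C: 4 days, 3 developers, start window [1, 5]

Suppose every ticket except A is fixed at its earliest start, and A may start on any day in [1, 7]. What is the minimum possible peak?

A@1: d1:9  d2:9  d3:7  d4:3  d5:0  d6:0  d7:0  d8:0 → peak 9
A@2: d1:7  d2:9  d3:9  d4:3  d5:0  d6:0  d7:0  d8:0 → peak 9
A@3: d1:7  d2:7  d3:9  d4:5  d5:0  d6:0  d7:0  d8:0 → peak 9
A@4: d1:7  d2:7  d3:7  d4:5  d5:2  d6:0  d7:0  d8:0 → peak 7
A@5: d1:7  d2:7  d3:7  d4:3  d5:2  d6:2  d7:0  d8:0 → peak 7
A@6: d1:7  d2:7  d3:7  d4:3  d5:0  d6:2  d7:2  d8:0 → peak 7
A@7: d1:7  d2:7  d3:7  d4:3  d5:0  d6:0  d7:2  d8:2 → peak 7
Best is A@4, peak 7.

7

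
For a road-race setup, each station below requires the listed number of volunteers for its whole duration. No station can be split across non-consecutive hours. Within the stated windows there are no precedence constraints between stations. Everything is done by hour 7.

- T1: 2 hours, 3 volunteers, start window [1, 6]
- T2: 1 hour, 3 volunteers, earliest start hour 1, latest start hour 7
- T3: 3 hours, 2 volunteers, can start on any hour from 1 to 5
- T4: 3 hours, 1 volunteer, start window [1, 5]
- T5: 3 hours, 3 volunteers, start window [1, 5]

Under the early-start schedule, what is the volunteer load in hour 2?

At early start, hour 2 has: T1, T3, T4, T5.
Demand: 3 + 2 + 1 + 3 = 9.

9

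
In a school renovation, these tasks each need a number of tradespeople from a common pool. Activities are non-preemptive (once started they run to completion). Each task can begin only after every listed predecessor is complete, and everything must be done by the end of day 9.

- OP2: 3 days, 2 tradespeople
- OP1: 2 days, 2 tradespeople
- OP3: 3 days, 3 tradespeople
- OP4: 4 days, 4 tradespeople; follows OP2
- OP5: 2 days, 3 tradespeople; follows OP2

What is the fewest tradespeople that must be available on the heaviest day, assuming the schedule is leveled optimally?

5

Early-start (OP2@1, OP1@1, OP3@1, OP4@4, OP5@4) gives peak 7: d1:7  d2:7  d3:5  d4:7  d5:7  d6:4  d7:4  d8:0  d9:0.
Shift OP1→4, OP4→6.
Schedule OP2@1, OP1@4, OP3@1, OP4@6, OP5@4: d1:5  d2:5  d3:5  d4:5  d5:5  d6:4  d7:4  d8:4  d9:4 — peak 5.
Total tradesperson-days = 41 over 9 days ⇒ peak ≥ ⌈41/9⌉ = 5, so 5 is optimal.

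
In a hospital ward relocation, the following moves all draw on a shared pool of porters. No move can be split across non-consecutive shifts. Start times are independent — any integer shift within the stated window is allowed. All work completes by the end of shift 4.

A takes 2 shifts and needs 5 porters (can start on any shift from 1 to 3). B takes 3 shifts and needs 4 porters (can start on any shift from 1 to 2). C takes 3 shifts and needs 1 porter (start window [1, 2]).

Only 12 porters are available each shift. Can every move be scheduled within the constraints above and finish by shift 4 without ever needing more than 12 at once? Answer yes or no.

Schedule A@1, B@1, C@1: s1:10  s2:10  s3:5  s4:0 — peak 10 ≤ 12.

yes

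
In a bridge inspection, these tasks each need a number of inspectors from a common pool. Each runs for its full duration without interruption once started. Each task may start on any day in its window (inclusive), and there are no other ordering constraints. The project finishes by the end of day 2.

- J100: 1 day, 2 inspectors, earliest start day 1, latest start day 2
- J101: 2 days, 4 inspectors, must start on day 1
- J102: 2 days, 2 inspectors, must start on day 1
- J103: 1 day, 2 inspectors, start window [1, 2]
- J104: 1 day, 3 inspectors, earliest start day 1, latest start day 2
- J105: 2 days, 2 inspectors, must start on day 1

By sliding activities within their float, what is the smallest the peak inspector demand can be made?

Early-start (J100@1, J101@1, J102@1, J103@1, J104@1, J105@1) gives peak 15: d1:15  d2:8.
Shift J104→2.
Schedule J100@1, J101@1, J102@1, J103@1, J104@2, J105@1: d1:12  d2:11 — peak 12.
Total inspector-days = 23 over 2 days ⇒ peak ≥ ⌈23/2⌉ = 12, so 12 is optimal.

12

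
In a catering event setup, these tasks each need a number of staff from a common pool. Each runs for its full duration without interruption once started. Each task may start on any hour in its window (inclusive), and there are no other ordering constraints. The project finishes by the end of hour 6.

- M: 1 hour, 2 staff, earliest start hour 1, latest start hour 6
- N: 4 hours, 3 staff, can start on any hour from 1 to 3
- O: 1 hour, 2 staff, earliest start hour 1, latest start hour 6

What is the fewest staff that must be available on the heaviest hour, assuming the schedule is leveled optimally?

3

Early-start (M@1, N@1, O@1) gives peak 7: h1:7  h2:3  h3:3  h4:3  h5:0  h6:0.
Shift N→2, O→6.
Schedule M@1, N@2, O@6: h1:2  h2:3  h3:3  h4:3  h5:3  h6:2 — peak 3.
Total staffer-hours = 16 over 6 hours ⇒ peak ≥ ⌈16/6⌉ = 3, so 3 is optimal.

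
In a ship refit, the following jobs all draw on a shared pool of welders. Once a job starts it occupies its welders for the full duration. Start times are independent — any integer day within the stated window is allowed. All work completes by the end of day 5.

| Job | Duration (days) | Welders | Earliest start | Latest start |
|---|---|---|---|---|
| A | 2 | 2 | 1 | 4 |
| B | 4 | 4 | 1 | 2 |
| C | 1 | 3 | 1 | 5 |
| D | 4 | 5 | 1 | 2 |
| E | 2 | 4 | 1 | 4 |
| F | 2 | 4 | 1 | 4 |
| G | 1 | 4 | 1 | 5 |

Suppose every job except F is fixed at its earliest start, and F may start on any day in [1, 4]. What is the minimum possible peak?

22

F@1: d1:26  d2:19  d3:9  d4:9  d5:0 → peak 26
F@2: d1:22  d2:19  d3:13  d4:9  d5:0 → peak 22
F@3: d1:22  d2:15  d3:13  d4:13  d5:0 → peak 22
F@4: d1:22  d2:15  d3:9  d4:13  d5:4 → peak 22
Best is F@2, peak 22.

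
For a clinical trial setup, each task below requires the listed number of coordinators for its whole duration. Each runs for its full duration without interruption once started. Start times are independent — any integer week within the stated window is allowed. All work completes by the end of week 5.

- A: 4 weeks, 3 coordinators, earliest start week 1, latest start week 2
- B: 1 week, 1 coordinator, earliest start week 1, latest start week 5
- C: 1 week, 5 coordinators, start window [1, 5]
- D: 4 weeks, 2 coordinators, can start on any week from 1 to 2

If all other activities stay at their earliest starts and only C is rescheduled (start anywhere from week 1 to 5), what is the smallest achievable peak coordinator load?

C@1: w1:11  w2:5  w3:5  w4:5  w5:0 → peak 11
C@2: w1:6  w2:10  w3:5  w4:5  w5:0 → peak 10
C@3: w1:6  w2:5  w3:10  w4:5  w5:0 → peak 10
C@4: w1:6  w2:5  w3:5  w4:10  w5:0 → peak 10
C@5: w1:6  w2:5  w3:5  w4:5  w5:5 → peak 6
Best is C@5, peak 6.

6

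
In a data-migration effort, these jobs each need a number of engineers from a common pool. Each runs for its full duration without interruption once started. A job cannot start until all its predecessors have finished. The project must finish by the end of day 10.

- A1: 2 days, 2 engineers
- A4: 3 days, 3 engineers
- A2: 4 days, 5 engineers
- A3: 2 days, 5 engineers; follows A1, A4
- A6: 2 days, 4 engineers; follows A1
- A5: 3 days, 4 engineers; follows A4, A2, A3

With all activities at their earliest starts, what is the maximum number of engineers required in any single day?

Early-start schedule: A1@1, A4@1, A2@1, A3@4, A6@3, A5@6.
Load per day: day 1: 10, day 2: 10, day 3: 12, day 4: 14, day 5: 5, day 6: 4, day 7: 4, day 8: 4, day 9: 0, day 10: 0.
Peak is 14.

14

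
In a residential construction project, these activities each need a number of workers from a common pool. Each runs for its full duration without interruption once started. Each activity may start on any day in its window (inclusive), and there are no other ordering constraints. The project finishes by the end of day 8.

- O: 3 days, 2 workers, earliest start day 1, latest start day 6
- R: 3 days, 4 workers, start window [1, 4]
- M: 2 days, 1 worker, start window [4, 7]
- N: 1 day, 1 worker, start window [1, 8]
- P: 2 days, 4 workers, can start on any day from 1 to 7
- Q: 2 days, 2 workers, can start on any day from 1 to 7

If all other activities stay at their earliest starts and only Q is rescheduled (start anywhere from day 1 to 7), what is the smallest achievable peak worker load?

11

Q@1: d1:13  d2:12  d3:6  d4:1  d5:1  d6:0  d7:0  d8:0 → peak 13
Q@2: d1:11  d2:12  d3:8  d4:1  d5:1  d6:0  d7:0  d8:0 → peak 12
Q@3: d1:11  d2:10  d3:8  d4:3  d5:1  d6:0  d7:0  d8:0 → peak 11
Q@4: d1:11  d2:10  d3:6  d4:3  d5:3  d6:0  d7:0  d8:0 → peak 11
Q@5: d1:11  d2:10  d3:6  d4:1  d5:3  d6:2  d7:0  d8:0 → peak 11
Q@6: d1:11  d2:10  d3:6  d4:1  d5:1  d6:2  d7:2  d8:0 → peak 11
Q@7: d1:11  d2:10  d3:6  d4:1  d5:1  d6:0  d7:2  d8:2 → peak 11
Best is Q@3, peak 11.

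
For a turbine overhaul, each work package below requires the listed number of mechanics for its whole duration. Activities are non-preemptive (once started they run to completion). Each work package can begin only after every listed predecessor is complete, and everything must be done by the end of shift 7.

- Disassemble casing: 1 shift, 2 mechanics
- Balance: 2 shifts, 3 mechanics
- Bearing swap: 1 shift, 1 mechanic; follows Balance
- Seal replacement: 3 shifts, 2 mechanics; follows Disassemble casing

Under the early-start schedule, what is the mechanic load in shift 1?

5

At early start, shift 1 has: Disassemble casing, Balance.
Demand: 2 + 3 = 5.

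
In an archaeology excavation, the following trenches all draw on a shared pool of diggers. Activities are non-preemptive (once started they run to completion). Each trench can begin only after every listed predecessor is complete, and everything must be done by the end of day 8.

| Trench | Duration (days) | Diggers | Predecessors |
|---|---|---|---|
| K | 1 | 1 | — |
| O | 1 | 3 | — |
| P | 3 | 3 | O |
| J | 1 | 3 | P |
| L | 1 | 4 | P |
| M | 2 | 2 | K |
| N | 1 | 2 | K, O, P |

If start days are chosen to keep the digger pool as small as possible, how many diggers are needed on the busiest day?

Early-start (K@1, O@1, P@2, J@5, L@5, M@2, N@5) gives peak 9: d1:4  d2:5  d3:5  d4:3  d5:9  d6:0  d7:0  d8:0.
Shift L→6, M→7, N→7.
Schedule K@1, O@1, P@2, J@5, L@6, M@7, N@7: d1:4  d2:3  d3:3  d4:3  d5:3  d6:4  d7:4  d8:2 — peak 4.
Total digger-days = 26 over 8 days ⇒ peak ≥ ⌈26/8⌉ = 4, so 4 is optimal.

4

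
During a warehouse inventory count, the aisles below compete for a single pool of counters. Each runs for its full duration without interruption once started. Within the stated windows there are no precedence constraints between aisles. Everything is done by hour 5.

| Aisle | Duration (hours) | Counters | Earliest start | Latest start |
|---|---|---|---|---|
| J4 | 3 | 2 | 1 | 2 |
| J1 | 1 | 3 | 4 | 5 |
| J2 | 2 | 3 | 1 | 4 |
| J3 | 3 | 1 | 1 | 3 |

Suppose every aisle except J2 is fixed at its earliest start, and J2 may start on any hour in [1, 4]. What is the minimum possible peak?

6

J2@1: h1:6  h2:6  h3:3  h4:3  h5:0 → peak 6
J2@2: h1:3  h2:6  h3:6  h4:3  h5:0 → peak 6
J2@3: h1:3  h2:3  h3:6  h4:6  h5:0 → peak 6
J2@4: h1:3  h2:3  h3:3  h4:6  h5:3 → peak 6
Best is J2@1, peak 6.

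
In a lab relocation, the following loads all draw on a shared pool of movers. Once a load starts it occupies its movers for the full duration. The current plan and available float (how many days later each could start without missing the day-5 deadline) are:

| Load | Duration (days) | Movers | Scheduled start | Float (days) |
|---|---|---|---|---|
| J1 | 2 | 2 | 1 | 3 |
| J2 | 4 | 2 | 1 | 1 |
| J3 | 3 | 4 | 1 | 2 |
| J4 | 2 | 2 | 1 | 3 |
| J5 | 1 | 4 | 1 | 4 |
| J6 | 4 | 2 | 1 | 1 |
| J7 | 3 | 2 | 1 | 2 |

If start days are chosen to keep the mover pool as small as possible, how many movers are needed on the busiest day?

Early-start (J1@1, J2@1, J3@1, J4@1, J5@1, J6@1, J7@1) gives peak 18: d1:18  d2:14  d3:10  d4:4  d5:0.
Shift J4→4, J5→5, J7→3.
Schedule J1@1, J2@1, J3@1, J4@4, J5@5, J6@1, J7@3: d1:10  d2:10  d3:10  d4:8  d5:8 — peak 10.
Total mover-days = 46 over 5 days ⇒ peak ≥ ⌈46/5⌉ = 10, so 10 is optimal.

10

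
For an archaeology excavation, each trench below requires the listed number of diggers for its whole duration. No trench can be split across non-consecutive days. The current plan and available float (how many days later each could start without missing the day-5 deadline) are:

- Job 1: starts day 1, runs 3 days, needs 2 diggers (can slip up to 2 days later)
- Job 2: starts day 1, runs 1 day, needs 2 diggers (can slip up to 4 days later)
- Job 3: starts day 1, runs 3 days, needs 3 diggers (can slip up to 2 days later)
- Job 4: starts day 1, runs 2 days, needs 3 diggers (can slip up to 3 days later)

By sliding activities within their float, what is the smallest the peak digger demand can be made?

5

Early-start (Job 1@1, Job 2@1, Job 3@1, Job 4@1) gives peak 10: d1:10  d2:8  d3:5  d4:0  d5:0.
Shift Job 2→4, Job 4→4.
Schedule Job 1@1, Job 2@4, Job 3@1, Job 4@4: d1:5  d2:5  d3:5  d4:5  d5:3 — peak 5.
Total digger-days = 23 over 5 days ⇒ peak ≥ ⌈23/5⌉ = 5, so 5 is optimal.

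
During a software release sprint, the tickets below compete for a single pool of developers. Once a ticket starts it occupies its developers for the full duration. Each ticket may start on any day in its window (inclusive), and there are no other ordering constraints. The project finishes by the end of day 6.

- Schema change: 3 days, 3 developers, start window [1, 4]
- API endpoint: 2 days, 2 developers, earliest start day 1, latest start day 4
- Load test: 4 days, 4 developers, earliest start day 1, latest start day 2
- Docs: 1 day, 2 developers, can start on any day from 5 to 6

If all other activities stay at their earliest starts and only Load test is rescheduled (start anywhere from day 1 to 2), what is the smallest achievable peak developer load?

9

Load test@1: d1:9  d2:9  d3:7  d4:4  d5:2  d6:0 → peak 9
Load test@2: d1:5  d2:9  d3:7  d4:4  d5:6  d6:0 → peak 9
Best is Load test@1, peak 9.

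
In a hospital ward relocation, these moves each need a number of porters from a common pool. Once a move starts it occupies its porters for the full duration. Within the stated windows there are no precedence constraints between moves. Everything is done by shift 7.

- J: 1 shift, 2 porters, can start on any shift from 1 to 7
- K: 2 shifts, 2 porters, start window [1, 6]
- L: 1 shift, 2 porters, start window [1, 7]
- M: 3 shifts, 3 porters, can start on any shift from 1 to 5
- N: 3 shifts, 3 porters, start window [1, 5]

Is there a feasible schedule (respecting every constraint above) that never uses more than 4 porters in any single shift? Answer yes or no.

The minimum achievable peak is 5; 4 < 5, so no feasible schedule stays within the cap.

no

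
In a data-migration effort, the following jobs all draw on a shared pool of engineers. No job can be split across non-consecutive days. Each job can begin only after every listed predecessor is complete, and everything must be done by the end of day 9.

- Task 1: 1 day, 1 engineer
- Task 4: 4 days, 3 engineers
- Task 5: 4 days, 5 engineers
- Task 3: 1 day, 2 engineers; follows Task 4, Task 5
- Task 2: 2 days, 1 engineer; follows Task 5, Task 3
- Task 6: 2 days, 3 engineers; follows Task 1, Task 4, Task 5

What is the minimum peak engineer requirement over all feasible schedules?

8

Early-start (Task 1@1, Task 4@1, Task 5@1, Task 3@5, Task 2@6, Task 6@5) gives peak 9: d1:9  d2:8  d3:8  d4:8  d5:5  d6:4  d7:1  d8:0  d9:0.
Shift Task 5→2, Task 3→6, Task 2→7, Task 6→6.
Schedule Task 1@1, Task 4@1, Task 5@2, Task 3@6, Task 2@7, Task 6@6: d1:4  d2:8  d3:8  d4:8  d5:5  d6:5  d7:4  d8:1  d9:0 — peak 8.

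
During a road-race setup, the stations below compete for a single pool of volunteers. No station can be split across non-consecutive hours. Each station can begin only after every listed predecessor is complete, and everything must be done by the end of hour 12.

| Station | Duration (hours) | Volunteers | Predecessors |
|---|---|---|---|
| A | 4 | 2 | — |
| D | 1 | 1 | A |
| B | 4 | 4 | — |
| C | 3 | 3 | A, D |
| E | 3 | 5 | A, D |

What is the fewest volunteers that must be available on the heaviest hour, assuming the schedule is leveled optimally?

6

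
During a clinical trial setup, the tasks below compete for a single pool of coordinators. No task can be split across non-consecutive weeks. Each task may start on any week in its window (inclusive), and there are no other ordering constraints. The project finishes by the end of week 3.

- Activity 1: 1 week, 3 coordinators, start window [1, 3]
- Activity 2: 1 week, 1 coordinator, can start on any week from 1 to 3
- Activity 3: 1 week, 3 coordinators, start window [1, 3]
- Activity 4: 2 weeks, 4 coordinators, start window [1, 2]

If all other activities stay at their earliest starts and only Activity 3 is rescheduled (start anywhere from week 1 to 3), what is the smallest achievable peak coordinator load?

Activity 3@1: w1:11  w2:4  w3:0 → peak 11
Activity 3@2: w1:8  w2:7  w3:0 → peak 8
Activity 3@3: w1:8  w2:4  w3:3 → peak 8
Best is Activity 3@2, peak 8.

8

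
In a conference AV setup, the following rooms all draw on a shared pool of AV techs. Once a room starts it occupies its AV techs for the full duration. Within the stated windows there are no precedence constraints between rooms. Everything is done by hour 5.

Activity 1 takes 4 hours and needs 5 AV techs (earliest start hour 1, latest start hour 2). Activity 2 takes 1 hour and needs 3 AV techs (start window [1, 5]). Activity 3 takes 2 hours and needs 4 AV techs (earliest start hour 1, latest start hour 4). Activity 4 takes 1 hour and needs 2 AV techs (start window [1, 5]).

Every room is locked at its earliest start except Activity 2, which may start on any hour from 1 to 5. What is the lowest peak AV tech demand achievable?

11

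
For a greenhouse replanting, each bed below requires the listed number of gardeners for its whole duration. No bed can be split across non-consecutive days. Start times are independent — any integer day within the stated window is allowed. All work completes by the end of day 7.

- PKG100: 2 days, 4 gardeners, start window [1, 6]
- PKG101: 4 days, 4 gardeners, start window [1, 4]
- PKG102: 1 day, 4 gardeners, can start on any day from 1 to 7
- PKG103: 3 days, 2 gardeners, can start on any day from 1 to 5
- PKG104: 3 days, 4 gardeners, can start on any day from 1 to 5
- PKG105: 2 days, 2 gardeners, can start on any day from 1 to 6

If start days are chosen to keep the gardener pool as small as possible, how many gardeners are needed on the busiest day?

Early-start (PKG100@1, PKG101@1, PKG102@1, PKG103@1, PKG104@1, PKG105@1) gives peak 20: d1:20  d2:16  d3:10  d4:4  d5:0  d6:0  d7:0.
Shift PKG102→3, PKG103→4, PKG104→5, PKG105→4.
Schedule PKG100@1, PKG101@1, PKG102@3, PKG103@4, PKG104@5, PKG105@4: d1:8  d2:8  d3:8  d4:8  d5:8  d6:6  d7:4 — peak 8.
Total gardener-days = 50 over 7 days ⇒ peak ≥ ⌈50/7⌉ = 8, so 8 is optimal.

8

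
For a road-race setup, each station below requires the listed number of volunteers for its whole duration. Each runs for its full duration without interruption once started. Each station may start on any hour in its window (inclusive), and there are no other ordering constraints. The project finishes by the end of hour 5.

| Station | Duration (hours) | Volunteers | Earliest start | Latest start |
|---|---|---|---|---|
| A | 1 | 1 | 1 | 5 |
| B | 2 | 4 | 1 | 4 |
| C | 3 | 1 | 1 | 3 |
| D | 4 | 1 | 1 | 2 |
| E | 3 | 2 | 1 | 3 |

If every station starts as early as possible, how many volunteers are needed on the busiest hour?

Early-start schedule: A@1, B@1, C@1, D@1, E@1.
Load per hour: hour 1: 9, hour 2: 8, hour 3: 4, hour 4: 1, hour 5: 0.
Peak is 9.

9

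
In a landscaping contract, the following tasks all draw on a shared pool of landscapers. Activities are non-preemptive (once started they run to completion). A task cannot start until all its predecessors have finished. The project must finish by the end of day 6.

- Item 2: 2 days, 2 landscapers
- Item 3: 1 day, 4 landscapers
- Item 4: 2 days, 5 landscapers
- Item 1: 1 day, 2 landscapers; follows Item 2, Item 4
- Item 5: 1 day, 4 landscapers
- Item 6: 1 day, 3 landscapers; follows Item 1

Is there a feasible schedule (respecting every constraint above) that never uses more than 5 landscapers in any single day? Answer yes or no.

no

The minimum achievable peak is 6; 5 < 6, so no feasible schedule stays within the cap.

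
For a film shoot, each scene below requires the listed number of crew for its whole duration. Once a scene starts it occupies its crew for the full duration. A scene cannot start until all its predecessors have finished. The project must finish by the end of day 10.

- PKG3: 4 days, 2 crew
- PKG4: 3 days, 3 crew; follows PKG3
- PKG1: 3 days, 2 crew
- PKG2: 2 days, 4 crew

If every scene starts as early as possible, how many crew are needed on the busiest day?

8

Early-start schedule: PKG3@1, PKG4@5, PKG1@1, PKG2@1.
Load per day: day 1: 8, day 2: 8, day 3: 4, day 4: 2, day 5: 3, day 6: 3, day 7: 3, day 8: 0, day 9: 0, day 10: 0.
Peak is 8.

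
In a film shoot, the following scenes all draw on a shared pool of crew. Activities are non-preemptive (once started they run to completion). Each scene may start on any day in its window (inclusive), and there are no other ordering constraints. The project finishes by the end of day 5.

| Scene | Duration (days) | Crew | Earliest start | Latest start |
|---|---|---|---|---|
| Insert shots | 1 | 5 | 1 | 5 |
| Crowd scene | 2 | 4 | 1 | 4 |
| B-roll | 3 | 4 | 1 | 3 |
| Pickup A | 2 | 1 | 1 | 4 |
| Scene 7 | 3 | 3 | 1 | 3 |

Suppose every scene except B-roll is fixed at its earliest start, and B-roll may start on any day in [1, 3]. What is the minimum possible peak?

13

B-roll@1: d1:17  d2:12  d3:7  d4:0  d5:0 → peak 17
B-roll@2: d1:13  d2:12  d3:7  d4:4  d5:0 → peak 13
B-roll@3: d1:13  d2:8  d3:7  d4:4  d5:4 → peak 13
Best is B-roll@2, peak 13.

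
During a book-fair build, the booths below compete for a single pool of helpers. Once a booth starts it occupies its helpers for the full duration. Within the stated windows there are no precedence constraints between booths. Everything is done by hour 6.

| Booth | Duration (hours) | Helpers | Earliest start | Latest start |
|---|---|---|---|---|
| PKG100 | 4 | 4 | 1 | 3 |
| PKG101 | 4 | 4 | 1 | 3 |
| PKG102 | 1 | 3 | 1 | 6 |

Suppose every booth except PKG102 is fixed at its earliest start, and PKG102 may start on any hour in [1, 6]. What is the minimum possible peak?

8

PKG102@1: h1:11  h2:8  h3:8  h4:8  h5:0  h6:0 → peak 11
PKG102@2: h1:8  h2:11  h3:8  h4:8  h5:0  h6:0 → peak 11
PKG102@3: h1:8  h2:8  h3:11  h4:8  h5:0  h6:0 → peak 11
PKG102@4: h1:8  h2:8  h3:8  h4:11  h5:0  h6:0 → peak 11
PKG102@5: h1:8  h2:8  h3:8  h4:8  h5:3  h6:0 → peak 8
PKG102@6: h1:8  h2:8  h3:8  h4:8  h5:0  h6:3 → peak 8
Best is PKG102@5, peak 8.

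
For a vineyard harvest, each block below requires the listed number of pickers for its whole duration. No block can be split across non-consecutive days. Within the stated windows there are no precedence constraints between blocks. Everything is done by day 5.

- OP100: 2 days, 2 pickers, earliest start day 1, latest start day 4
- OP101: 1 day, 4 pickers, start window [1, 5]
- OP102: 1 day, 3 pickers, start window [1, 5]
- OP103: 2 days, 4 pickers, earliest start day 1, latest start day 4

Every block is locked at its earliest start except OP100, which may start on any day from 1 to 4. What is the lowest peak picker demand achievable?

11

OP100@1: d1:13  d2:6  d3:0  d4:0  d5:0 → peak 13
OP100@2: d1:11  d2:6  d3:2  d4:0  d5:0 → peak 11
OP100@3: d1:11  d2:4  d3:2  d4:2  d5:0 → peak 11
OP100@4: d1:11  d2:4  d3:0  d4:2  d5:2 → peak 11
Best is OP100@2, peak 11.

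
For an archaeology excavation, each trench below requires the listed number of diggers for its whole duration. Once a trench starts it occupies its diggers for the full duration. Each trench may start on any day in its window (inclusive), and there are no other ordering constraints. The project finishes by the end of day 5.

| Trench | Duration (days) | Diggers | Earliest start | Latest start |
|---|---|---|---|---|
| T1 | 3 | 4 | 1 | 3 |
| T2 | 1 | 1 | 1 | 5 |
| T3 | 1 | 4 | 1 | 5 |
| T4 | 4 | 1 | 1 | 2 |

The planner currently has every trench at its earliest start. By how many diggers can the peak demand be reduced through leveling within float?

5

Early-start peak: d1:10  d2:5  d3:5  d4:1  d5:0 ⇒ 10.
Leveled (T1@1, T2@1, T3@4, T4@2): d1:5  d2:5  d3:5  d4:5  d5:1 ⇒ 5.
Reduction 10 − 5 = 5.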